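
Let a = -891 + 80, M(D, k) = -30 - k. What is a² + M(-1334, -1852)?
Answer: 659543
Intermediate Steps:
a = -811
a² + M(-1334, -1852) = (-811)² + (-30 - 1*(-1852)) = 657721 + (-30 + 1852) = 657721 + 1822 = 659543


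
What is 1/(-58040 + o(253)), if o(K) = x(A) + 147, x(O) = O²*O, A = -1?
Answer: -1/57894 ≈ -1.7273e-5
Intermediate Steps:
x(O) = O³
o(K) = 146 (o(K) = (-1)³ + 147 = -1 + 147 = 146)
1/(-58040 + o(253)) = 1/(-58040 + 146) = 1/(-57894) = -1/57894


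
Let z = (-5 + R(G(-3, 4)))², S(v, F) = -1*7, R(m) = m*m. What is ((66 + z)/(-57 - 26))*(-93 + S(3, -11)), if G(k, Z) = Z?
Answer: 18700/83 ≈ 225.30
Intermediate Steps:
R(m) = m²
S(v, F) = -7
z = 121 (z = (-5 + 4²)² = (-5 + 16)² = 11² = 121)
((66 + z)/(-57 - 26))*(-93 + S(3, -11)) = ((66 + 121)/(-57 - 26))*(-93 - 7) = (187/(-83))*(-100) = (187*(-1/83))*(-100) = -187/83*(-100) = 18700/83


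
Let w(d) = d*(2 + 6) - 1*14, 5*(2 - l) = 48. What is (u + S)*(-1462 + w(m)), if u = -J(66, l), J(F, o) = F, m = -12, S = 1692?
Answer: -2556072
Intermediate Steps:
l = -38/5 (l = 2 - ⅕*48 = 2 - 48/5 = -38/5 ≈ -7.6000)
w(d) = -14 + 8*d (w(d) = d*8 - 14 = 8*d - 14 = -14 + 8*d)
u = -66 (u = -1*66 = -66)
(u + S)*(-1462 + w(m)) = (-66 + 1692)*(-1462 + (-14 + 8*(-12))) = 1626*(-1462 + (-14 - 96)) = 1626*(-1462 - 110) = 1626*(-1572) = -2556072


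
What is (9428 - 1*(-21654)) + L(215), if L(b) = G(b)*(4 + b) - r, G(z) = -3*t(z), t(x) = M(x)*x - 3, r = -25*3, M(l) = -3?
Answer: 456893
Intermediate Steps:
r = -75
t(x) = -3 - 3*x (t(x) = -3*x - 3 = -3 - 3*x)
G(z) = 9 + 9*z (G(z) = -3*(-3 - 3*z) = 9 + 9*z)
L(b) = 75 + (4 + b)*(9 + 9*b) (L(b) = (9 + 9*b)*(4 + b) - 1*(-75) = (4 + b)*(9 + 9*b) + 75 = 75 + (4 + b)*(9 + 9*b))
(9428 - 1*(-21654)) + L(215) = (9428 - 1*(-21654)) + (111 + 9*215² + 45*215) = (9428 + 21654) + (111 + 9*46225 + 9675) = 31082 + (111 + 416025 + 9675) = 31082 + 425811 = 456893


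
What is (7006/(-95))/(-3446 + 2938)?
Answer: 3503/24130 ≈ 0.14517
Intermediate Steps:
(7006/(-95))/(-3446 + 2938) = (7006*(-1/95))/(-508) = -7006/95*(-1/508) = 3503/24130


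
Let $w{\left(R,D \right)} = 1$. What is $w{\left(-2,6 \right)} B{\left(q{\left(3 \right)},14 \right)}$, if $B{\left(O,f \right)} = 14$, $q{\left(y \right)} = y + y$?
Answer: $14$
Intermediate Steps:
$q{\left(y \right)} = 2 y$
$w{\left(-2,6 \right)} B{\left(q{\left(3 \right)},14 \right)} = 1 \cdot 14 = 14$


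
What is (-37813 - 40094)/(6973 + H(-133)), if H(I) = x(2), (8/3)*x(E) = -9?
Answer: -623256/55757 ≈ -11.178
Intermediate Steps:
x(E) = -27/8 (x(E) = (3/8)*(-9) = -27/8)
H(I) = -27/8
(-37813 - 40094)/(6973 + H(-133)) = (-37813 - 40094)/(6973 - 27/8) = -77907/55757/8 = -77907*8/55757 = -623256/55757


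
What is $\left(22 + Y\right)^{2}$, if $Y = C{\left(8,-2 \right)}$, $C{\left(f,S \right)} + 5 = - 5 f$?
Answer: $529$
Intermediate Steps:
$C{\left(f,S \right)} = -5 - 5 f$
$Y = -45$ ($Y = -5 - 40 = -45$)
$\left(22 + Y\right)^{2} = \left(22 - 45\right)^{2} = \left(-23\right)^{2} = 529$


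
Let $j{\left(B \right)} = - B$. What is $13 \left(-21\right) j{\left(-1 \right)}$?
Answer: $-273$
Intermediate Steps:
$13 \left(-21\right) j{\left(-1 \right)} = 13 \left(-21\right) \left(\left(-1\right) \left(-1\right)\right) = \left(-273\right) 1 = -273$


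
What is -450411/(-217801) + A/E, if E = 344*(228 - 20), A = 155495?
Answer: 66094774367/15584097152 ≈ 4.2412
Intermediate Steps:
E = 71552 (E = 344*208 = 71552)
-450411/(-217801) + A/E = -450411/(-217801) + 155495/71552 = -450411*(-1/217801) + 155495*(1/71552) = 450411/217801 + 155495/71552 = 66094774367/15584097152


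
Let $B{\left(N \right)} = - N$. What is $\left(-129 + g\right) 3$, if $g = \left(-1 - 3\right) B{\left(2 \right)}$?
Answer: $-363$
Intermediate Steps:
$g = 8$ ($g = \left(-1 - 3\right) \left(\left(-1\right) 2\right) = \left(-4\right) \left(-2\right) = 8$)
$\left(-129 + g\right) 3 = \left(-129 + 8\right) 3 = \left(-121\right) 3 = -363$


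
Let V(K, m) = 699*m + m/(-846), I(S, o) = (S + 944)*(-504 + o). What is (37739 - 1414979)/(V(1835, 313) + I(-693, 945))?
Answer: -233029008/55747615 ≈ -4.1801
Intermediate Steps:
I(S, o) = (-504 + o)*(944 + S) (I(S, o) = (944 + S)*(-504 + o) = (-504 + o)*(944 + S))
V(K, m) = 591353*m/846 (V(K, m) = 699*m + m*(-1/846) = 699*m - m/846 = 591353*m/846)
(37739 - 1414979)/(V(1835, 313) + I(-693, 945)) = (37739 - 1414979)/((591353/846)*313 + (-475776 - 504*(-693) + 944*945 - 693*945)) = -1377240/(185093489/846 + (-475776 + 349272 + 892080 - 654885)) = -1377240/(185093489/846 + 110691) = -1377240/278738075/846 = -1377240*846/278738075 = -233029008/55747615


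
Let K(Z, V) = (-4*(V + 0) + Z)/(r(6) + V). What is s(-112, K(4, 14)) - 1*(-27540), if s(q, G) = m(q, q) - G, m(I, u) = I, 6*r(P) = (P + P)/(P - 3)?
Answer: 301747/11 ≈ 27432.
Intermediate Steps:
r(P) = P/(3*(-3 + P)) (r(P) = ((P + P)/(P - 3))/6 = ((2*P)/(-3 + P))/6 = (2*P/(-3 + P))/6 = P/(3*(-3 + P)))
K(Z, V) = (Z - 4*V)/(2/3 + V) (K(Z, V) = (-4*(V + 0) + Z)/((1/3)*6/(-3 + 6) + V) = (-4*V + Z)/((1/3)*6/3 + V) = (Z - 4*V)/((1/3)*6*(1/3) + V) = (Z - 4*V)/(2/3 + V))
s(q, G) = q - G
s(-112, K(4, 14)) - 1*(-27540) = (-112 - 3*(4 - 4*14)/(2 + 3*14)) - 1*(-27540) = (-112 - 3*(4 - 56)/(2 + 42)) + 27540 = (-112 - 3*(-52)/44) + 27540 = (-112 - 1*(-39/11)) + 27540 = (-112 + 39/11) + 27540 = -1193/11 + 27540 = 301747/11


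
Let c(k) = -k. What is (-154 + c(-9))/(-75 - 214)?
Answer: 145/289 ≈ 0.50173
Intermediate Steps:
(-154 + c(-9))/(-75 - 214) = (-154 - 1*(-9))/(-75 - 214) = (-154 + 9)/(-289) = -145*(-1/289) = 145/289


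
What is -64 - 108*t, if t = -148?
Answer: 15920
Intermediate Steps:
-64 - 108*t = -64 - 108*(-148) = -64 + 15984 = 15920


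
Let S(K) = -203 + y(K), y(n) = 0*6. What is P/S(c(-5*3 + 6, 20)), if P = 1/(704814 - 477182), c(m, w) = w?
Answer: -1/46209296 ≈ -2.1641e-8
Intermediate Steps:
y(n) = 0
P = 1/227632 ≈ 4.3931e-6
S(K) = -203 (S(K) = -203 + 0 = -203)
P/S(c(-5*3 + 6, 20)) = (1/227632)/(-203) = (1/227632)*(-1/203) = -1/46209296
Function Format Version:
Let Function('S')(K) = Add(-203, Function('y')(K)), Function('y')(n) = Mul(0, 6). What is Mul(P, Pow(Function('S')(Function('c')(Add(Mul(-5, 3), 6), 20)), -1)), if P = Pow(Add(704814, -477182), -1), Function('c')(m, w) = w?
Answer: Rational(-1, 46209296) ≈ -2.1641e-8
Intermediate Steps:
Function('y')(n) = 0
P = Rational(1, 227632) (P = Pow(227632, -1) = Rational(1, 227632) ≈ 4.3931e-6)
Function('S')(K) = -203 (Function('S')(K) = Add(-203, 0) = -203)
Mul(P, Pow(Function('S')(Function('c')(Add(Mul(-5, 3), 6), 20)), -1)) = Mul(Rational(1, 227632), Pow(-203, -1)) = Mul(Rational(1, 227632), Rational(-1, 203)) = Rational(-1, 46209296)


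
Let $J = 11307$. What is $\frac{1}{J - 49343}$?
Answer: $- \frac{1}{38036} \approx -2.6291 \cdot 10^{-5}$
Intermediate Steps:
$\frac{1}{J - 49343} = \frac{1}{11307 - 49343} = \frac{1}{-38036} = - \frac{1}{38036}$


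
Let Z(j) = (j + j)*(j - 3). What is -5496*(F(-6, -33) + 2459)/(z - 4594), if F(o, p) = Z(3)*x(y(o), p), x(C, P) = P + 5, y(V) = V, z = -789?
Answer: 13514664/5383 ≈ 2510.6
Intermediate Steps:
Z(j) = 2*j*(-3 + j) (Z(j) = (2*j)*(-3 + j) = 2*j*(-3 + j))
x(C, P) = 5 + P
F(o, p) = 0 (F(o, p) = (2*3*(-3 + 3))*(5 + p) = (2*3*0)*(5 + p) = 0*(5 + p) = 0)
-5496*(F(-6, -33) + 2459)/(z - 4594) = -5496*(0 + 2459)/(-789 - 4594) = -5496/((-5383/2459)) = -5496/((-5383*1/2459)) = -5496/(-5383/2459) = -5496*(-2459/5383) = 13514664/5383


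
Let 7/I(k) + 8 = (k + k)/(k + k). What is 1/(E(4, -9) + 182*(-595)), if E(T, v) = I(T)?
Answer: -1/108291 ≈ -9.2344e-6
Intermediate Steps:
I(k) = -1 (I(k) = 7/(-8 + (k + k)/(k + k)) = 7/(-8 + (2*k)/((2*k))) = 7/(-8 + (2*k)*(1/(2*k))) = 7/(-8 + 1) = 7/(-7) = 7*(-1/7) = -1)
E(T, v) = -1
1/(E(4, -9) + 182*(-595)) = 1/(-1 + 182*(-595)) = 1/(-1 - 108290) = 1/(-108291) = -1/108291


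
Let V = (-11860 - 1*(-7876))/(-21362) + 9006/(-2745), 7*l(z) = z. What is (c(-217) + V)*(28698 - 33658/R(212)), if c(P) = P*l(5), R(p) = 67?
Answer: -2918812611769756/654798705 ≈ -4.4576e+6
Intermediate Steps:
l(z) = z/7
V = -30241682/9773115 (V = (-11860 + 7876)*(-1/21362) + 9006*(-1/2745) = -3984*(-1/21362) - 3002/915 = 1992/10681 - 3002/915 = -30241682/9773115 ≈ -3.0944)
c(P) = 5*P/7 (c(P) = P*((⅐)*5) = P*(5/7) = 5*P/7)
(c(-217) + V)*(28698 - 33658/R(212)) = ((5/7)*(-217) - 30241682/9773115)*(28698 - 33658/67) = (-155 - 30241682/9773115)*(28698 - 33658*1/67) = -1545074507*(28698 - 33658/67)/9773115 = -1545074507/9773115*1889108/67 = -2918812611769756/654798705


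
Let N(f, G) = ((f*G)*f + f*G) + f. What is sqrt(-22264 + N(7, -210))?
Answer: I*sqrt(34017) ≈ 184.44*I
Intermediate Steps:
N(f, G) = f + G*f + G*f**2 (N(f, G) = ((G*f)*f + G*f) + f = (G*f**2 + G*f) + f = (G*f + G*f**2) + f = f + G*f + G*f**2)
sqrt(-22264 + N(7, -210)) = sqrt(-22264 + 7*(1 - 210 - 210*7)) = sqrt(-22264 + 7*(1 - 210 - 1470)) = sqrt(-22264 + 7*(-1679)) = sqrt(-22264 - 11753) = sqrt(-34017) = I*sqrt(34017)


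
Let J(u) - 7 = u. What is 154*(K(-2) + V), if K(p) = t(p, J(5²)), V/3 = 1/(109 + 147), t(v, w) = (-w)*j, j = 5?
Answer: -3153689/128 ≈ -24638.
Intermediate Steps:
J(u) = 7 + u
t(v, w) = -5*w (t(v, w) = -w*5 = -5*w)
V = 3/256 (V = 3/(109 + 147) = 3/256 ≈ 0.011719)
K(p) = -160 (K(p) = -5*(7 + 5²) = -5*(7 + 25) = -5*32 = -160)
154*(K(-2) + V) = 154*(-160 + 3/256) = 154*(-40957/256) = -3153689/128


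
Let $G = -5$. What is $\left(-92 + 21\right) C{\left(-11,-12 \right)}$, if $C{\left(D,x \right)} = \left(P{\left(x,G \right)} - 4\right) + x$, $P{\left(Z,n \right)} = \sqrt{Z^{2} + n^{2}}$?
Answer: $213$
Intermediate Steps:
$C{\left(D,x \right)} = -4 + x + \sqrt{25 + x^{2}}$ ($C{\left(D,x \right)} = \left(\sqrt{x^{2} + \left(-5\right)^{2}} - 4\right) + x = \left(\sqrt{x^{2} + 25} - 4\right) + x = \left(\sqrt{25 + x^{2}} - 4\right) + x = \left(-4 + \sqrt{25 + x^{2}}\right) + x = -4 + x + \sqrt{25 + x^{2}}$)
$\left(-92 + 21\right) C{\left(-11,-12 \right)} = \left(-92 + 21\right) \left(-4 - 12 + \sqrt{25 + \left(-12\right)^{2}}\right) = - 71 \left(-4 - 12 + \sqrt{25 + 144}\right) = - 71 \left(-4 - 12 + \sqrt{169}\right) = - 71 \left(-4 - 12 + 13\right) = \left(-71\right) \left(-3\right) = 213$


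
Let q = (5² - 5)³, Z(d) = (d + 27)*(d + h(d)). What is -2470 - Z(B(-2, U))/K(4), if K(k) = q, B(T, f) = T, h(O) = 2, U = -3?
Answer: -2470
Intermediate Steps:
Z(d) = (2 + d)*(27 + d) (Z(d) = (d + 27)*(d + 2) = (27 + d)*(2 + d) = (2 + d)*(27 + d))
q = 8000 (q = (25 - 5)³ = 20³ = 8000)
K(k) = 8000
-2470 - Z(B(-2, U))/K(4) = -2470 - (54 + (-2)² + 29*(-2))/8000 = -2470 - (54 + 4 - 58)/8000 = -2470 - 0/8000 = -2470 - 1*0 = -2470 + 0 = -2470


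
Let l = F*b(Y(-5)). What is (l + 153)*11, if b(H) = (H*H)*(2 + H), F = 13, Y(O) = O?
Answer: -9042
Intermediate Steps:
b(H) = H²*(2 + H)
l = -975 (l = 13*((-5)²*(2 - 5)) = 13*(25*(-3)) = 13*(-75) = -975)
(l + 153)*11 = (-975 + 153)*11 = -822*11 = -9042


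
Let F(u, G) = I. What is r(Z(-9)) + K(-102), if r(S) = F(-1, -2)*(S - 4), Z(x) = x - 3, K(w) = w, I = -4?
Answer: -38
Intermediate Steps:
F(u, G) = -4
Z(x) = -3 + x
r(S) = 16 - 4*S (r(S) = -4*(S - 4) = -4*(-4 + S) = 16 - 4*S)
r(Z(-9)) + K(-102) = (16 - 4*(-3 - 9)) - 102 = (16 - 4*(-12)) - 102 = (16 + 48) - 102 = 64 - 102 = -38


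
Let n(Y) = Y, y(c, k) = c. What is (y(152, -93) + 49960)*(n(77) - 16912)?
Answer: -843635520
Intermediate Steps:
(y(152, -93) + 49960)*(n(77) - 16912) = (152 + 49960)*(77 - 16912) = 50112*(-16835) = -843635520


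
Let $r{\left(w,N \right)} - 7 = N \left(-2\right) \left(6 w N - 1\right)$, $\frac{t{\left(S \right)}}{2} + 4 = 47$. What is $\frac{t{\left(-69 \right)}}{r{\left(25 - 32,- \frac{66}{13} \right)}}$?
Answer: $\frac{338}{8497} \approx 0.039779$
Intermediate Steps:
$t{\left(S \right)} = 86$ ($t{\left(S \right)} = -8 + 2 \cdot 47 = -8 + 94 = 86$)
$r{\left(w,N \right)} = 7 - 2 N \left(-1 + 6 N w\right)$ ($r{\left(w,N \right)} = 7 + N \left(-2\right) \left(6 w N - 1\right) = 7 + - 2 N \left(6 N w - 1\right) = 7 + - 2 N \left(-1 + 6 N w\right) = 7 - 2 N \left(-1 + 6 N w\right)$)
$\frac{t{\left(-69 \right)}}{r{\left(25 - 32,- \frac{66}{13} \right)}} = \frac{86}{7 + 2 \left(- \frac{66}{13}\right) - 12 \left(25 - 32\right) \left(- \frac{66}{13}\right)^{2}} = \frac{86}{7 + 2 \left(\left(-66\right) \frac{1}{13}\right) - 12 \left(25 - 32\right) \left(\left(-66\right) \frac{1}{13}\right)^{2}} = \frac{86}{7 + 2 \left(- \frac{66}{13}\right) - - 84 \left(- \frac{66}{13}\right)^{2}} = \frac{86}{7 - \frac{132}{13} - \left(-84\right) \frac{4356}{169}} = \frac{86}{7 - \frac{132}{13} + \frac{365904}{169}} = \frac{86}{\frac{365371}{169}} = 86 \cdot \frac{169}{365371} = \frac{338}{8497}$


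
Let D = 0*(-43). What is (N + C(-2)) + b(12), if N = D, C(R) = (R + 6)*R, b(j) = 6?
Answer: -2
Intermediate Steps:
D = 0
C(R) = R*(6 + R) (C(R) = (6 + R)*R = R*(6 + R))
N = 0
(N + C(-2)) + b(12) = (0 - 2*(6 - 2)) + 6 = (0 - 2*4) + 6 = (0 - 8) + 6 = -8 + 6 = -2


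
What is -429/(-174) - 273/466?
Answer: 12701/6757 ≈ 1.8797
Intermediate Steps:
-429/(-174) - 273/466 = -429*(-1/174) - 273*1/466 = 143/58 - 273/466 = 12701/6757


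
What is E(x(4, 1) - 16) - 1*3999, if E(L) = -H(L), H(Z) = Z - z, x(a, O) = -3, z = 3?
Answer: -3977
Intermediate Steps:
H(Z) = -3 + Z (H(Z) = Z - 1*3 = Z - 3 = -3 + Z)
E(L) = 3 - L (E(L) = -(-3 + L) = 3 - L)
E(x(4, 1) - 16) - 1*3999 = (3 - (-3 - 16)) - 1*3999 = (3 - 1*(-19)) - 3999 = (3 + 19) - 3999 = 22 - 3999 = -3977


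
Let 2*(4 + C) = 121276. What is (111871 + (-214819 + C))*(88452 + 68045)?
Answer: -6622014058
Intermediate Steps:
C = 60634 (C = -4 + (1/2)*121276 = -4 + 60638 = 60634)
(111871 + (-214819 + C))*(88452 + 68045) = (111871 + (-214819 + 60634))*(88452 + 68045) = (111871 - 154185)*156497 = -42314*156497 = -6622014058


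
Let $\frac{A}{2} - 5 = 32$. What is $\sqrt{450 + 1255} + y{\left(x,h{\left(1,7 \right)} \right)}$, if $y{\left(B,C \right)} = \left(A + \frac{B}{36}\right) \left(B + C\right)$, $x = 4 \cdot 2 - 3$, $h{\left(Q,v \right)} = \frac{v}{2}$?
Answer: $\frac{45373}{72} + \sqrt{1705} \approx 671.47$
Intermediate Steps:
$h{\left(Q,v \right)} = \frac{v}{2}$ ($h{\left(Q,v \right)} = v \frac{1}{2} = \frac{v}{2}$)
$x = 5$ ($x = 8 - 3 = 5$)
$A = 74$ ($A = 10 + 2 \cdot 32 = 10 + 64 = 74$)
$y{\left(B,C \right)} = \left(74 + \frac{B}{36}\right) \left(B + C\right)$
$\sqrt{450 + 1255} + y{\left(x,h{\left(1,7 \right)} \right)} = \sqrt{450 + 1255} + \left(74 \cdot 5 + 74 \cdot \frac{1}{2} \cdot 7 + \frac{5^{2}}{36} + \frac{1}{36} \cdot 5 \cdot \frac{1}{2} \cdot 7\right) = \sqrt{1705} + \left(370 + 74 \cdot \frac{7}{2} + \frac{1}{36} \cdot 25 + \frac{1}{36} \cdot 5 \cdot \frac{7}{2}\right) = \sqrt{1705} + \left(370 + 259 + \frac{25}{36} + \frac{35}{72}\right) = \sqrt{1705} + \frac{45373}{72} = \frac{45373}{72} + \sqrt{1705}$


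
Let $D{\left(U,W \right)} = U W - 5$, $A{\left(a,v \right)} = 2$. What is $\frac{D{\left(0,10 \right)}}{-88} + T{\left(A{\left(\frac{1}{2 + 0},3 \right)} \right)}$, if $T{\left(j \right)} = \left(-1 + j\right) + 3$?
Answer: $\frac{357}{88} \approx 4.0568$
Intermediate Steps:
$D{\left(U,W \right)} = -5 + U W$
$T{\left(j \right)} = 2 + j$
$\frac{D{\left(0,10 \right)}}{-88} + T{\left(A{\left(\frac{1}{2 + 0},3 \right)} \right)} = \frac{-5 + 0 \cdot 10}{-88} + \left(2 + 2\right) = - \frac{-5 + 0}{88} + 4 = \left(- \frac{1}{88}\right) \left(-5\right) + 4 = \frac{5}{88} + 4 = \frac{357}{88}$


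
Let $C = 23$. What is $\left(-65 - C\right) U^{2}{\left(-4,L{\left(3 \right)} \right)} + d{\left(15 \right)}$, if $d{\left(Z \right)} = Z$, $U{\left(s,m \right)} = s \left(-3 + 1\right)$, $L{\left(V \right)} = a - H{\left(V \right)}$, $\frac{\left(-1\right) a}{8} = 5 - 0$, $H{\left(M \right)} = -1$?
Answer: $-5617$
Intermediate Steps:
$a = -40$ ($a = - 8 \left(5 - 0\right) = - 8 \left(5 + 0\right) = \left(-8\right) 5 = -40$)
$L{\left(V \right)} = -39$ ($L{\left(V \right)} = -40 - -1 = -40 + 1 = -39$)
$U{\left(s,m \right)} = - 2 s$ ($U{\left(s,m \right)} = s \left(-2\right) = - 2 s$)
$\left(-65 - C\right) U^{2}{\left(-4,L{\left(3 \right)} \right)} + d{\left(15 \right)} = \left(-65 - 23\right) \left(\left(-2\right) \left(-4\right)\right)^{2} + 15 = \left(-65 - 23\right) 8^{2} + 15 = \left(-88\right) 64 + 15 = -5632 + 15 = -5617$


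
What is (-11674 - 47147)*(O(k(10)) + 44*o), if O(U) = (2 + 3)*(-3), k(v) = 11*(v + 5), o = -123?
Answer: 319221567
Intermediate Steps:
k(v) = 55 + 11*v (k(v) = 11*(5 + v) = 55 + 11*v)
O(U) = -15 (O(U) = 5*(-3) = -15)
(-11674 - 47147)*(O(k(10)) + 44*o) = (-11674 - 47147)*(-15 + 44*(-123)) = -58821*(-15 - 5412) = -58821*(-5427) = 319221567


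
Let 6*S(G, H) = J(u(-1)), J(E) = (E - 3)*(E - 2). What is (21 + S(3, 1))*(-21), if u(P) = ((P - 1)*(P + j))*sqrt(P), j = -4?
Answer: -112 + 175*I ≈ -112.0 + 175.0*I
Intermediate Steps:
u(P) = sqrt(P)*(-1 + P)*(-4 + P) (u(P) = ((P - 1)*(P - 4))*sqrt(P) = ((-1 + P)*(-4 + P))*sqrt(P) = sqrt(P)*(-1 + P)*(-4 + P))
J(E) = (-3 + E)*(-2 + E)
S(G, H) = -47/3 - 25*I/3 (S(G, H) = (6 + (sqrt(-1)*(4 + (-1)**2 - 5*(-1)))**2 - 5*sqrt(-1)*(4 + (-1)**2 - 5*(-1)))/6 = (6 + (I*(4 + 1 + 5))**2 - 5*I*(4 + 1 + 5))/6 = (6 + (I*10)**2 - 5*I*10)/6 = (6 + (10*I)**2 - 50*I)/6 = (6 - 100 - 50*I)/6 = (-94 - 50*I)/6 = -47/3 - 25*I/3)
(21 + S(3, 1))*(-21) = (21 + (-47/3 - 25*I/3))*(-21) = (16/3 - 25*I/3)*(-21) = -112 + 175*I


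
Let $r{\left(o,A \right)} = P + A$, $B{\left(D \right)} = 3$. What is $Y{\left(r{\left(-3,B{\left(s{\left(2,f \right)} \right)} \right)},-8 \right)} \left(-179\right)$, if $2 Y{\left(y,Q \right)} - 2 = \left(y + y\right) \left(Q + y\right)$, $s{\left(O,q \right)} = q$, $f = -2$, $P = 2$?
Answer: $2506$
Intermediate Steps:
$r{\left(o,A \right)} = 2 + A$
$Y{\left(y,Q \right)} = 1 + y \left(Q + y\right)$ ($Y{\left(y,Q \right)} = 1 + \frac{\left(y + y\right) \left(Q + y\right)}{2} = 1 + \frac{2 y \left(Q + y\right)}{2} = 1 + y \left(Q + y\right)$)
$Y{\left(r{\left(-3,B{\left(s{\left(2,f \right)} \right)} \right)},-8 \right)} \left(-179\right) = \left(1 + \left(2 + 3\right)^{2} - 8 \left(2 + 3\right)\right) \left(-179\right) = \left(1 + 5^{2} - 40\right) \left(-179\right) = \left(1 + 25 - 40\right) \left(-179\right) = \left(-14\right) \left(-179\right) = 2506$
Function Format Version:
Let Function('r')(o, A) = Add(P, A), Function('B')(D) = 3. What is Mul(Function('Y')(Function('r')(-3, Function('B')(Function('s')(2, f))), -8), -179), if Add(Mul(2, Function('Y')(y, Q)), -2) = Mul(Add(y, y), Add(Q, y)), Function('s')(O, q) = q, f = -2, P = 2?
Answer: 2506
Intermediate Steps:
Function('r')(o, A) = Add(2, A)
Function('Y')(y, Q) = Add(1, Mul(y, Add(Q, y))) (Function('Y')(y, Q) = Add(1, Mul(Rational(1, 2), Mul(Add(y, y), Add(Q, y)))) = Add(1, Mul(Rational(1, 2), Mul(Mul(2, y), Add(Q, y)))) = Add(1, Mul(Rational(1, 2), Mul(2, y, Add(Q, y)))) = Add(1, Mul(y, Add(Q, y))))
Mul(Function('Y')(Function('r')(-3, Function('B')(Function('s')(2, f))), -8), -179) = Mul(Add(1, Pow(Add(2, 3), 2), Mul(-8, Add(2, 3))), -179) = Mul(Add(1, Pow(5, 2), Mul(-8, 5)), -179) = Mul(Add(1, 25, -40), -179) = Mul(-14, -179) = 2506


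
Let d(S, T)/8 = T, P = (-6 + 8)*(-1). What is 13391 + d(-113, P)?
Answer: 13375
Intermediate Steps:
P = -2 (P = 2*(-1) = -2)
d(S, T) = 8*T
13391 + d(-113, P) = 13391 + 8*(-2) = 13391 - 16 = 13375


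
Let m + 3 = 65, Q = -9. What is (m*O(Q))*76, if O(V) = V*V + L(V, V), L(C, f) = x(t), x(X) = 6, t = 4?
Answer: 409944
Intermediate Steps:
L(C, f) = 6
O(V) = 6 + V**2 (O(V) = V*V + 6 = V**2 + 6 = 6 + V**2)
m = 62 (m = -3 + 65 = 62)
(m*O(Q))*76 = (62*(6 + (-9)**2))*76 = (62*(6 + 81))*76 = (62*87)*76 = 5394*76 = 409944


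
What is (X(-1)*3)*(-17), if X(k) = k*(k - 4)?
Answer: -255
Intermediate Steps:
X(k) = k*(-4 + k)
(X(-1)*3)*(-17) = (-(-4 - 1)*3)*(-17) = (-1*(-5)*3)*(-17) = (5*3)*(-17) = 15*(-17) = -255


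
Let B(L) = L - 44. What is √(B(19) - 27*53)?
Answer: 4*I*√91 ≈ 38.158*I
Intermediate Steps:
B(L) = -44 + L
√(B(19) - 27*53) = √((-44 + 19) - 27*53) = √(-25 - 1431) = √(-1456) = 4*I*√91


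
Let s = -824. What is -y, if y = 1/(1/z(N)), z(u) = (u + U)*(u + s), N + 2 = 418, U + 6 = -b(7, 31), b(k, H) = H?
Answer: 154632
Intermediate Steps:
U = -37 (U = -6 - 1*31 = -6 - 31 = -37)
N = 416 (N = -2 + 418 = 416)
z(u) = (-824 + u)*(-37 + u) (z(u) = (u - 37)*(u - 824) = (-37 + u)*(-824 + u) = (-824 + u)*(-37 + u))
y = -154632 (y = 1/(1/(30488 + 416² - 861*416)) = 1/(1/(30488 + 173056 - 358176)) = 1/(1/(-154632)) = 1/(-1/154632) = -154632)
-y = -1*(-154632) = 154632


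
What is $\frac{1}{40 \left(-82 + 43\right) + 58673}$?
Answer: $\frac{1}{57113} \approx 1.7509 \cdot 10^{-5}$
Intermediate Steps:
$\frac{1}{40 \left(-82 + 43\right) + 58673} = \frac{1}{40 \left(-39\right) + 58673} = \frac{1}{-1560 + 58673} = \frac{1}{57113}$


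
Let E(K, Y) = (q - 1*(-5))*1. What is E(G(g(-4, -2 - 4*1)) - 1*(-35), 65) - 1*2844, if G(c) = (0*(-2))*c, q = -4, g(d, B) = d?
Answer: -2843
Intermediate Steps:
G(c) = 0 (G(c) = 0*c = 0)
E(K, Y) = 1 (E(K, Y) = (-4 - 1*(-5))*1 = (-4 + 5)*1 = 1*1 = 1)
E(G(g(-4, -2 - 4*1)) - 1*(-35), 65) - 1*2844 = 1 - 1*2844 = 1 - 2844 = -2843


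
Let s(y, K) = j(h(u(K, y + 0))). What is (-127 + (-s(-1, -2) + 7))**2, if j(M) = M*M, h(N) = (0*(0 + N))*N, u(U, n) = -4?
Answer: 14400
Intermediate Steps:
h(N) = 0 (h(N) = (0*N)*N = 0*N = 0)
j(M) = M**2
s(y, K) = 0 (s(y, K) = 0**2 = 0)
(-127 + (-s(-1, -2) + 7))**2 = (-127 + (-1*0 + 7))**2 = (-127 + (0 + 7))**2 = (-127 + 7)**2 = (-120)**2 = 14400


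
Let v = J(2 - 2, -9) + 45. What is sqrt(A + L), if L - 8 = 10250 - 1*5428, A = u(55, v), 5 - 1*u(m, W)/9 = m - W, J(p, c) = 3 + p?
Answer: 2*sqrt(1203) ≈ 69.369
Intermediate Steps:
v = 48 (v = (3 + (2 - 2)) + 45 = (3 + 0) + 45 = 3 + 45 = 48)
u(m, W) = 45 - 9*m + 9*W (u(m, W) = 45 - 9*(m - W) = 45 + (-9*m + 9*W) = 45 - 9*m + 9*W)
A = -18 (A = 45 - 9*55 + 9*48 = 45 - 495 + 432 = -18)
L = 4830 (L = 8 + (10250 - 1*5428) = 8 + (10250 - 5428) = 8 + 4822 = 4830)
sqrt(A + L) = sqrt(-18 + 4830) = sqrt(4812) = 2*sqrt(1203)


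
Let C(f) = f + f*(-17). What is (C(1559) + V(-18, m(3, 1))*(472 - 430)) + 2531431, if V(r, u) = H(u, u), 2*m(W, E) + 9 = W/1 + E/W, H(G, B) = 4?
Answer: 2506655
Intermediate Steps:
m(W, E) = -9/2 + W/2 + E/(2*W) (m(W, E) = -9/2 + (W/1 + E/W)/2 = -9/2 + (W*1 + E/W)/2 = -9/2 + (W + E/W)/2 = -9/2 + (W/2 + E/(2*W)) = -9/2 + W/2 + E/(2*W))
V(r, u) = 4
C(f) = -16*f (C(f) = f - 17*f = -16*f)
(C(1559) + V(-18, m(3, 1))*(472 - 430)) + 2531431 = (-16*1559 + 4*(472 - 430)) + 2531431 = (-24944 + 4*42) + 2531431 = (-24944 + 168) + 2531431 = -24776 + 2531431 = 2506655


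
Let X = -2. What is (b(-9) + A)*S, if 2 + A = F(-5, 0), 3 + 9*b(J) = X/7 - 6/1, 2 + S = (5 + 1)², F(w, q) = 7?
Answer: 8500/63 ≈ 134.92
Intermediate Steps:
S = 34 (S = -2 + (5 + 1)² = -2 + 6² = -2 + 36 = 34)
b(J) = -65/63 (b(J) = -⅓ + (-2/7 - 6/1)/9 = -⅓ + (-2*⅐ - 6*1)/9 = -⅓ + (-2/7 - 6)/9 = -⅓ + (⅑)*(-44/7) = -⅓ - 44/63 = -65/63)
A = 5 (A = -2 + 7 = 5)
(b(-9) + A)*S = (-65/63 + 5)*34 = (250/63)*34 = 8500/63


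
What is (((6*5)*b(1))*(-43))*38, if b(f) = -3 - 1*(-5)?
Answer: -98040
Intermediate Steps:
b(f) = 2 (b(f) = -3 + 5 = 2)
(((6*5)*b(1))*(-43))*38 = (((6*5)*2)*(-43))*38 = ((30*2)*(-43))*38 = (60*(-43))*38 = -2580*38 = -98040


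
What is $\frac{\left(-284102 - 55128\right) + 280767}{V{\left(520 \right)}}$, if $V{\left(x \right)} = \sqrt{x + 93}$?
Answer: $- \frac{58463 \sqrt{613}}{613} \approx -2361.3$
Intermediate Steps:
$V{\left(x \right)} = \sqrt{93 + x}$
$\frac{\left(-284102 - 55128\right) + 280767}{V{\left(520 \right)}} = \frac{\left(-284102 - 55128\right) + 280767}{\sqrt{93 + 520}} = \frac{-339230 + 280767}{\sqrt{613}} = - 58463 \frac{\sqrt{613}}{613} = - \frac{58463 \sqrt{613}}{613}$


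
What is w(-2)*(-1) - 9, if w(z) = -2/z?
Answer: -10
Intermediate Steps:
w(-2)*(-1) - 9 = -2/(-2)*(-1) - 9 = -2*(-1/2)*(-1) - 9 = 1*(-1) - 9 = -1 - 9 = -10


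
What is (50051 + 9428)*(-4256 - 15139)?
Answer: -1153595205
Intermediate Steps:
(50051 + 9428)*(-4256 - 15139) = 59479*(-19395) = -1153595205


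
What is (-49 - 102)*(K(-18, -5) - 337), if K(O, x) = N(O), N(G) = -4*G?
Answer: 40015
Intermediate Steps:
K(O, x) = -4*O
(-49 - 102)*(K(-18, -5) - 337) = (-49 - 102)*(-4*(-18) - 337) = -151*(72 - 337) = -151*(-265) = 40015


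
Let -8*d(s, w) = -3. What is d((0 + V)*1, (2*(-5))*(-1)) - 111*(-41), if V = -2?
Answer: 36411/8 ≈ 4551.4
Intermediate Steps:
d(s, w) = 3/8 (d(s, w) = -⅛*(-3) = 3/8)
d((0 + V)*1, (2*(-5))*(-1)) - 111*(-41) = 3/8 - 111*(-41) = 3/8 + 4551 = 36411/8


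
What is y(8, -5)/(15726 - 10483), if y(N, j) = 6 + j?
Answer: 1/5243 ≈ 0.00019073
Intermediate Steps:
y(8, -5)/(15726 - 10483) = (6 - 5)/(15726 - 10483) = 1/5243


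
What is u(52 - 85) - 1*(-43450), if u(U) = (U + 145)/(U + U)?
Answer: 1433794/33 ≈ 43448.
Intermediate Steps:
u(U) = (145 + U)/(2*U) (u(U) = (145 + U)/((2*U)) = (145 + U)*(1/(2*U)) = (145 + U)/(2*U))
u(52 - 85) - 1*(-43450) = (145 + (52 - 85))/(2*(52 - 85)) - 1*(-43450) = (½)*(145 - 33)/(-33) + 43450 = (½)*(-1/33)*112 + 43450 = -56/33 + 43450 = 1433794/33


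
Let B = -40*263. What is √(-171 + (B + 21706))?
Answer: √11015 ≈ 104.95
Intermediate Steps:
B = -10520
√(-171 + (B + 21706)) = √(-171 + (-10520 + 21706)) = √(-171 + 11186) = √11015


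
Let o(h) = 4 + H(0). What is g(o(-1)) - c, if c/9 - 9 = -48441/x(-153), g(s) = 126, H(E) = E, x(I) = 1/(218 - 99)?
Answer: 51880356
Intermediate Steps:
x(I) = 1/119
o(h) = 4 (o(h) = 4 + 0 = 4)
c = -51880230 (c = 81 + 9*(-48441/1/119) = 81 + 9*(-48441*119) = 81 + 9*(-5764479) = 81 - 51880311 = -51880230)
g(o(-1)) - c = 126 - 1*(-51880230) = 126 + 51880230 = 51880356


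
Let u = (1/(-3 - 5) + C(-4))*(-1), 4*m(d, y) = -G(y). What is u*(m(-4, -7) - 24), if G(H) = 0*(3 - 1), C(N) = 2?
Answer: 45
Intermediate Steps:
G(H) = 0 (G(H) = 0*2 = 0)
m(d, y) = 0 (m(d, y) = (-1*0)/4 = (1/4)*0 = 0)
u = -15/8 (u = (1/(-3 - 5) + 2)*(-1) = (1/(-8) + 2)*(-1) = (-1/8 + 2)*(-1) = (15/8)*(-1) = -15/8 ≈ -1.8750)
u*(m(-4, -7) - 24) = -15*(0 - 24)/8 = -15/8*(-24) = 45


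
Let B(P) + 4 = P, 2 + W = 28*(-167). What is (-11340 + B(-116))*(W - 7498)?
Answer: 139536960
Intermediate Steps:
W = -4678 (W = -2 + 28*(-167) = -2 - 4676 = -4678)
B(P) = -4 + P
(-11340 + B(-116))*(W - 7498) = (-11340 + (-4 - 116))*(-4678 - 7498) = (-11340 - 120)*(-12176) = -11460*(-12176) = 139536960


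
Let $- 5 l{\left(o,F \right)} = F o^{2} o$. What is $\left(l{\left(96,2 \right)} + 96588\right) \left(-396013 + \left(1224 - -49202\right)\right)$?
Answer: $\frac{444608734284}{5} \approx 8.8922 \cdot 10^{10}$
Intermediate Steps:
$l{\left(o,F \right)} = - \frac{F o^{3}}{5}$ ($l{\left(o,F \right)} = - \frac{F o^{2} o}{5} = - \frac{F o^{3}}{5}$)
$\left(l{\left(96,2 \right)} + 96588\right) \left(-396013 + \left(1224 - -49202\right)\right) = \left(\left(- \frac{1}{5}\right) 2 \cdot 96^{3} + 96588\right) \left(-396013 + \left(1224 - -49202\right)\right) = \left(\left(- \frac{1}{5}\right) 2 \cdot 884736 + 96588\right) \left(-396013 + \left(1224 + 49202\right)\right) = \left(- \frac{1769472}{5} + 96588\right) \left(-396013 + 50426\right) = \left(- \frac{1286532}{5}\right) \left(-345587\right) = \frac{444608734284}{5}$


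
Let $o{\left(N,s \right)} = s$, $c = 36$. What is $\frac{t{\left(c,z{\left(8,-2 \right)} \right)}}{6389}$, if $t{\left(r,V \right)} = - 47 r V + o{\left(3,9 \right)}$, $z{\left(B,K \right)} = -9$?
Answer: $\frac{15237}{6389} \approx 2.3849$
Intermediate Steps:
$t{\left(r,V \right)} = 9 - 47 V r$ ($t{\left(r,V \right)} = - 47 r V + 9 = - 47 V r + 9 = 9 - 47 V r$)
$\frac{t{\left(c,z{\left(8,-2 \right)} \right)}}{6389} = \frac{9 - \left(-423\right) 36}{6389} = \left(9 + 15228\right) \frac{1}{6389} = 15237 \cdot \frac{1}{6389} = \frac{15237}{6389}$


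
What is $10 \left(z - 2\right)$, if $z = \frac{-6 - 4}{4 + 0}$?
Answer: $-45$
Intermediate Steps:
$z = - \frac{5}{2}$ ($z = - \frac{10}{4} = \left(-10\right) \frac{1}{4} = - \frac{5}{2} \approx -2.5$)
$10 \left(z - 2\right) = 10 \left(- \frac{5}{2} - 2\right) = 10 \left(- \frac{9}{2}\right) = -45$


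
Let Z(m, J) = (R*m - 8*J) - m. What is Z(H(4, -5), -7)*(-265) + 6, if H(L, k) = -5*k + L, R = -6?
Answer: 38961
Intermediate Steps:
H(L, k) = L - 5*k
Z(m, J) = -8*J - 7*m (Z(m, J) = (-6*m - 8*J) - m = (-8*J - 6*m) - m = -8*J - 7*m)
Z(H(4, -5), -7)*(-265) + 6 = (-8*(-7) - 7*(4 - 5*(-5)))*(-265) + 6 = (56 - 7*(4 + 25))*(-265) + 6 = (56 - 7*29)*(-265) + 6 = (56 - 203)*(-265) + 6 = -147*(-265) + 6 = 38955 + 6 = 38961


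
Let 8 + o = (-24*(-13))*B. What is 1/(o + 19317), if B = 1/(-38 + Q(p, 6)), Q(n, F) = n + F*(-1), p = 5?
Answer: 1/19301 ≈ 5.1811e-5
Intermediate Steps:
Q(n, F) = n - F
B = -1/39 (B = 1/(-38 + (5 - 1*6)) = 1/(-38 + (5 - 6)) = 1/(-38 - 1) = 1/(-39) = -1/39 ≈ -0.025641)
o = -16 (o = -8 - 24*(-13)*(-1/39) = -8 + 312*(-1/39) = -8 - 8 = -16)
1/(o + 19317) = 1/(-16 + 19317) = 1/19301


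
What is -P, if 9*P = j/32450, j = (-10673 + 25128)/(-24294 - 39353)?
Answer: 49/63010530 ≈ 7.7765e-7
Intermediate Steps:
j = -14455/63647 (j = 14455/(-63647) = 14455*(-1/63647) = -14455/63647 ≈ -0.22711)
P = -49/63010530 (P = (-14455/63647/32450)/9 = (-14455/63647*1/32450)/9 = (⅑)*(-49/7001170) = -49/63010530 ≈ -7.7765e-7)
-P = -1*(-49/63010530) = 49/63010530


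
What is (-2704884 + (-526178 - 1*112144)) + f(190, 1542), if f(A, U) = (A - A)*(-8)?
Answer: -3343206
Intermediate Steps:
f(A, U) = 0 (f(A, U) = 0*(-8) = 0)
(-2704884 + (-526178 - 1*112144)) + f(190, 1542) = (-2704884 + (-526178 - 1*112144)) + 0 = (-2704884 + (-526178 - 112144)) + 0 = (-2704884 - 638322) + 0 = -3343206 + 0 = -3343206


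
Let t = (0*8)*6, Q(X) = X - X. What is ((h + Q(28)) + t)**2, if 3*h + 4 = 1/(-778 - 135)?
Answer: 13344409/7502121 ≈ 1.7788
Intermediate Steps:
Q(X) = 0
t = 0 (t = 0*6 = 0)
h = -3653/2739 (h = -4/3 + 1/(3*(-778 - 135)) = -4/3 + (1/3)/(-913) = -4/3 + (1/3)*(-1/913) = -4/3 - 1/2739 = -3653/2739 ≈ -1.3337)
((h + Q(28)) + t)**2 = ((-3653/2739 + 0) + 0)**2 = (-3653/2739 + 0)**2 = (-3653/2739)**2 = 13344409/7502121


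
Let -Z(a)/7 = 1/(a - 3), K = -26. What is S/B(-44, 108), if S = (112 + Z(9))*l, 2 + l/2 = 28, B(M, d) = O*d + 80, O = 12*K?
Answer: -8645/50424 ≈ -0.17145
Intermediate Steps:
O = -312 (O = 12*(-26) = -312)
B(M, d) = 80 - 312*d (B(M, d) = -312*d + 80 = 80 - 312*d)
Z(a) = -7/(-3 + a) (Z(a) = -7/(a - 3) = -7/(-3 + a))
l = 52 (l = -4 + 2*28 = -4 + 56 = 52)
S = 17290/3 (S = (112 - 7/(-3 + 9))*52 = (112 - 7/6)*52 = (665/6)*52 = 17290/3 ≈ 5763.3)
S/B(-44, 108) = 17290/(3*(80 - 312*108)) = 17290/(3*(80 - 33696)) = (17290/3)/(-33616) = (17290/3)*(-1/33616) = -8645/50424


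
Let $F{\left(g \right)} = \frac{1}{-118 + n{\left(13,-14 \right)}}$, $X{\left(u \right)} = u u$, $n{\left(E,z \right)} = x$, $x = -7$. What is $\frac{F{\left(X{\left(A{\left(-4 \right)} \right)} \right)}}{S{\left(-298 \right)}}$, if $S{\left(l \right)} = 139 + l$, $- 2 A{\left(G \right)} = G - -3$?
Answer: $\frac{1}{19875} \approx 5.0314 \cdot 10^{-5}$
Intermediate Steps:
$n{\left(E,z \right)} = -7$
$A{\left(G \right)} = - \frac{3}{2} - \frac{G}{2}$ ($A{\left(G \right)} = - \frac{G - -3}{2} = - \frac{G + 3}{2} = - \frac{3 + G}{2} = - \frac{3}{2} - \frac{G}{2}$)
$X{\left(u \right)} = u^{2}$
$F{\left(g \right)} = - \frac{1}{125}$ ($F{\left(g \right)} = \frac{1}{-118 - 7} = \frac{1}{-125} = - \frac{1}{125}$)
$\frac{F{\left(X{\left(A{\left(-4 \right)} \right)} \right)}}{S{\left(-298 \right)}} = - \frac{1}{125 \left(139 - 298\right)} = - \frac{1}{125 \left(-159\right)} = \left(- \frac{1}{125}\right) \left(- \frac{1}{159}\right) = \frac{1}{19875}$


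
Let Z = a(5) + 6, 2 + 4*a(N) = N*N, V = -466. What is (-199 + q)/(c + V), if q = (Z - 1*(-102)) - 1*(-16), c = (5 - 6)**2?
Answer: 277/1860 ≈ 0.14892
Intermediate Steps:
a(N) = -1/2 + N**2/4 (a(N) = -1/2 + (N*N)/4 = -1/2 + N**2/4)
Z = 47/4 (Z = (-1/2 + (1/4)*5**2) + 6 = (-1/2 + (1/4)*25) + 6 = (-1/2 + 25/4) + 6 = 23/4 + 6 = 47/4 ≈ 11.750)
c = 1 (c = (-1)**2 = 1)
q = 519/4 (q = (47/4 - 1*(-102)) - 1*(-16) = (47/4 + 102) + 16 = 455/4 + 16 = 519/4 ≈ 129.75)
(-199 + q)/(c + V) = (-199 + 519/4)/(1 - 466) = -277/4/(-465) = -277/4*(-1/465) = 277/1860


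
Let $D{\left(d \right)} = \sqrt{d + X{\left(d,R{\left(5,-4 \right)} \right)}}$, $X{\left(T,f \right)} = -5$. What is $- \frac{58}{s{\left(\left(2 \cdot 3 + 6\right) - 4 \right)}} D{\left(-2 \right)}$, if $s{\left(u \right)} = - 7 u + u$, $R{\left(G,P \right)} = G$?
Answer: $\frac{29 i \sqrt{7}}{24} \approx 3.1969 i$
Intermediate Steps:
$s{\left(u \right)} = - 6 u$
$D{\left(d \right)} = \sqrt{-5 + d}$ ($D{\left(d \right)} = \sqrt{d - 5} = \sqrt{-5 + d}$)
$- \frac{58}{s{\left(\left(2 \cdot 3 + 6\right) - 4 \right)}} D{\left(-2 \right)} = - \frac{58}{\left(-6\right) \left(\left(2 \cdot 3 + 6\right) - 4\right)} \sqrt{-5 - 2} = - \frac{58}{\left(-6\right) \left(\left(6 + 6\right) - 4\right)} \sqrt{-7} = - \frac{58}{\left(-6\right) \left(12 - 4\right)} i \sqrt{7} = - \frac{58}{\left(-6\right) 8} i \sqrt{7} = - \frac{58}{-48} i \sqrt{7} = \left(-58\right) \left(- \frac{1}{48}\right) i \sqrt{7} = \frac{29 i \sqrt{7}}{24}$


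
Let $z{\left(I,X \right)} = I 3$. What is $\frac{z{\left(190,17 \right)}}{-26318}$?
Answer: $- \frac{285}{13159} \approx -0.021658$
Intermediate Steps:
$z{\left(I,X \right)} = 3 I$
$\frac{z{\left(190,17 \right)}}{-26318} = \frac{3 \cdot 190}{-26318} = 570 \left(- \frac{1}{26318}\right) = - \frac{285}{13159}$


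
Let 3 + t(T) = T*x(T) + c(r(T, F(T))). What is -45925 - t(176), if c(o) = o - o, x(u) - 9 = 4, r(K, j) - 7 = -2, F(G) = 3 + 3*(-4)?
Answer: -48210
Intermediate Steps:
F(G) = -9 (F(G) = 3 - 12 = -9)
r(K, j) = 5 (r(K, j) = 7 - 2 = 5)
x(u) = 13 (x(u) = 9 + 4 = 13)
c(o) = 0
t(T) = -3 + 13*T (t(T) = -3 + (T*13 + 0) = -3 + (13*T + 0) = -3 + 13*T)
-45925 - t(176) = -45925 - (-3 + 13*176) = -45925 - (-3 + 2288) = -45925 - 1*2285 = -45925 - 2285 = -48210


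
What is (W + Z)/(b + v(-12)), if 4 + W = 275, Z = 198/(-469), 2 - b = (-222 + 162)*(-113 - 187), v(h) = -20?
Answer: -126901/8450442 ≈ -0.015017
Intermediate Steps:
b = -17998 (b = 2 - (-222 + 162)*(-113 - 187) = 2 - (-60)*(-300) = 2 - 1*18000 = 2 - 18000 = -17998)
Z = -198/469 (Z = 198*(-1/469) = -198/469 ≈ -0.42217)
W = 271 (W = -4 + 275 = 271)
(W + Z)/(b + v(-12)) = (271 - 198/469)/(-17998 - 20) = (126901/469)/(-18018) = (126901/469)*(-1/18018) = -126901/8450442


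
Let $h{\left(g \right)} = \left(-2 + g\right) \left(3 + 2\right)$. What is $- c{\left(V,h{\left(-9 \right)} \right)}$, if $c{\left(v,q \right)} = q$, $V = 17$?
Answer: $55$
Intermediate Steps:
$h{\left(g \right)} = -10 + 5 g$ ($h{\left(g \right)} = \left(-2 + g\right) 5 = -10 + 5 g$)
$- c{\left(V,h{\left(-9 \right)} \right)} = - (-10 + 5 \left(-9\right)) = - (-10 - 45) = \left(-1\right) \left(-55\right) = 55$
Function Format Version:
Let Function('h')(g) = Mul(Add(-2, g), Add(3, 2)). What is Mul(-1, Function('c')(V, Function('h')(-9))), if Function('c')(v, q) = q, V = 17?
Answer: 55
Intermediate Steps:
Function('h')(g) = Add(-10, Mul(5, g)) (Function('h')(g) = Mul(Add(-2, g), 5) = Add(-10, Mul(5, g)))
Mul(-1, Function('c')(V, Function('h')(-9))) = Mul(-1, Add(-10, Mul(5, -9))) = Mul(-1, Add(-10, -45)) = Mul(-1, -55) = 55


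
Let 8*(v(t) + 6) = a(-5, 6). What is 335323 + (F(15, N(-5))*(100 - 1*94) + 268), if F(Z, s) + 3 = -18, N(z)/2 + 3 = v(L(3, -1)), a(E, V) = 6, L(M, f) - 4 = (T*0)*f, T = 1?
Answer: 335465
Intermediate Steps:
L(M, f) = 4 (L(M, f) = 4 + (1*0)*f = 4 + 0*f = 4 + 0 = 4)
v(t) = -21/4 (v(t) = -6 + (1/8)*6 = -6 + 3/4 = -21/4)
N(z) = -33/2 (N(z) = -6 + 2*(-21/4) = -6 - 21/2 = -33/2)
F(Z, s) = -21 (F(Z, s) = -3 - 18 = -21)
335323 + (F(15, N(-5))*(100 - 1*94) + 268) = 335323 + (-21*(100 - 1*94) + 268) = 335323 + (-21*(100 - 94) + 268) = 335323 + (-21*6 + 268) = 335323 + (-126 + 268) = 335323 + 142 = 335465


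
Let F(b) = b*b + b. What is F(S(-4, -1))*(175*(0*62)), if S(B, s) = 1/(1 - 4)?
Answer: 0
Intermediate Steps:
S(B, s) = -⅓ (S(B, s) = 1/(-3) = -⅓)
F(b) = b + b² (F(b) = b² + b = b + b²)
F(S(-4, -1))*(175*(0*62)) = (-(1 - ⅓)/3)*(175*(0*62)) = (-⅓*⅔)*(175*0) = -2/9*0 = 0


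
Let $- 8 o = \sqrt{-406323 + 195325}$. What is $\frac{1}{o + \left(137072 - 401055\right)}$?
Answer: $- \frac{8447456}{2229984882747} + \frac{4 i \sqrt{210998}}{2229984882747} \approx -3.7881 \cdot 10^{-6} + 8.2394 \cdot 10^{-10} i$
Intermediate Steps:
$o = - \frac{i \sqrt{210998}}{8}$ ($o = - \frac{\sqrt{-406323 + 195325}}{8} = - \frac{\sqrt{-210998}}{8} = - \frac{i \sqrt{210998}}{8} \approx - 57.418 i$)
$\frac{1}{o + \left(137072 - 401055\right)} = \frac{1}{- \frac{i \sqrt{210998}}{8} + \left(137072 - 401055\right)} = \frac{1}{- \frac{i \sqrt{210998}}{8} - 263983} = \frac{1}{-263983 - \frac{i \sqrt{210998}}{8}}$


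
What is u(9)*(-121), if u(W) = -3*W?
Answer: 3267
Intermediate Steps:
u(9)*(-121) = -3*9*(-121) = -27*(-121) = 3267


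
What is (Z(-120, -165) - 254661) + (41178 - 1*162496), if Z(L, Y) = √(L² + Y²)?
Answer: -375979 + 15*√185 ≈ -3.7578e+5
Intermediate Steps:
(Z(-120, -165) - 254661) + (41178 - 1*162496) = (√((-120)² + (-165)²) - 254661) + (41178 - 1*162496) = (√(14400 + 27225) - 254661) + (41178 - 162496) = (√41625 - 254661) - 121318 = (15*√185 - 254661) - 121318 = (-254661 + 15*√185) - 121318 = -375979 + 15*√185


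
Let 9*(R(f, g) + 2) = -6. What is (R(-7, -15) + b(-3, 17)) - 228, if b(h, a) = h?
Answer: -701/3 ≈ -233.67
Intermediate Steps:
R(f, g) = -8/3 (R(f, g) = -2 + (⅑)*(-6) = -2 - ⅔ = -8/3)
(R(-7, -15) + b(-3, 17)) - 228 = (-8/3 - 3) - 228 = -17/3 - 228 = -701/3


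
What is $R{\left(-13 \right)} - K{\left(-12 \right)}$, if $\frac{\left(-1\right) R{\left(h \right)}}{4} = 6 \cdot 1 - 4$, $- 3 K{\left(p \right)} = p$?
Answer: $-12$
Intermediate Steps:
$K{\left(p \right)} = - \frac{p}{3}$
$R{\left(h \right)} = -8$ ($R{\left(h \right)} = - 4 \left(6 \cdot 1 - 4\right) = - 4 \left(6 - 4\right) = \left(-4\right) 2 = -8$)
$R{\left(-13 \right)} - K{\left(-12 \right)} = -8 - \left(- \frac{1}{3}\right) \left(-12\right) = -8 - 4 = -12$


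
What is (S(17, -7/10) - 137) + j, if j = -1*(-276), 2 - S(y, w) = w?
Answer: 1417/10 ≈ 141.70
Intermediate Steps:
S(y, w) = 2 - w
j = 276
(S(17, -7/10) - 137) + j = ((2 - (-7)/10) - 137) + 276 = ((2 - 1*(-7/10)) - 137) + 276 = ((2 + 7/10) - 137) + 276 = (27/10 - 137) + 276 = -1343/10 + 276 = 1417/10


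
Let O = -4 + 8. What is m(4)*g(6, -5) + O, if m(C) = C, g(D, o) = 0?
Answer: 4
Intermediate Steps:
O = 4
m(4)*g(6, -5) + O = 4*0 + 4 = 0 + 4 = 4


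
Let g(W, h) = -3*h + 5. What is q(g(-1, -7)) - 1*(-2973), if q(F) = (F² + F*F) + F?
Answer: 4351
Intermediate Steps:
g(W, h) = 5 - 3*h
q(F) = F + 2*F² (q(F) = (F² + F²) + F = 2*F² + F = F + 2*F²)
q(g(-1, -7)) - 1*(-2973) = (5 - 3*(-7))*(1 + 2*(5 - 3*(-7))) - 1*(-2973) = (5 + 21)*(1 + 2*(5 + 21)) + 2973 = 26*(1 + 2*26) + 2973 = 26*(1 + 52) + 2973 = 26*53 + 2973 = 1378 + 2973 = 4351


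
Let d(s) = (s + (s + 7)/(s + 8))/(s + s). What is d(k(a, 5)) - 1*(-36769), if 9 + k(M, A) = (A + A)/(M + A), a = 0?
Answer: 73539/2 ≈ 36770.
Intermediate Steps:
k(M, A) = -9 + 2*A/(A + M) (k(M, A) = -9 + (A + A)/(M + A) = -9 + (2*A)/(A + M) = -9 + 2*A/(A + M))
d(s) = (s + (7 + s)/(8 + s))/(2*s) (d(s) = (s + (7 + s)/(8 + s))/((2*s)) = (s + (7 + s)/(8 + s))*(1/(2*s)) = (s + (7 + s)/(8 + s))/(2*s))
d(k(a, 5)) - 1*(-36769) = (7 + ((-9*0 - 7*5)/(5 + 0))² + 9*((-9*0 - 7*5)/(5 + 0)))/(2*(((-9*0 - 7*5)/(5 + 0)))*(8 + (-9*0 - 7*5)/(5 + 0))) - 1*(-36769) = (7 + ((0 - 35)/5)² + 9*((0 - 35)/5))/(2*(((0 - 35)/5))*(8 + (0 - 35)/5)) + 36769 = (7 + ((⅕)*(-35))² + 9*((⅕)*(-35)))/(2*(((⅕)*(-35)))*(8 + (⅕)*(-35))) + 36769 = (½)*(7 + (-7)² + 9*(-7))/(-7*(8 - 7)) + 36769 = (½)*(-⅐)*(7 + 49 - 63)/1 + 36769 = (½)*(-⅐)*1*(-7) + 36769 = ½ + 36769 = 73539/2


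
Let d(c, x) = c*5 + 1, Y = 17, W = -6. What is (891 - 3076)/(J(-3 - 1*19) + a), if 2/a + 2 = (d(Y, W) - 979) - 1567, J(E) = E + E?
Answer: 23389/471 ≈ 49.658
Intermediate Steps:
J(E) = 2*E
d(c, x) = 1 + 5*c (d(c, x) = 5*c + 1 = 1 + 5*c)
a = -1/1231 (a = 2/(-2 + (((1 + 5*17) - 979) - 1567)) = 2/(-2 + (((1 + 85) - 979) - 1567)) = 2/(-2 + ((86 - 979) - 1567)) = 2/(-2 + (-893 - 1567)) = 2/(-2 - 2460) = 2/(-2462) = 2*(-1/2462) = -1/1231 ≈ -0.00081235)
(891 - 3076)/(J(-3 - 1*19) + a) = (891 - 3076)/(2*(-3 - 1*19) - 1/1231) = -2185/(2*(-3 - 19) - 1/1231) = -2185/(2*(-22) - 1/1231) = -2185/(-44 - 1/1231) = -2185/(-54165/1231) = -2185*(-1231/54165) = 23389/471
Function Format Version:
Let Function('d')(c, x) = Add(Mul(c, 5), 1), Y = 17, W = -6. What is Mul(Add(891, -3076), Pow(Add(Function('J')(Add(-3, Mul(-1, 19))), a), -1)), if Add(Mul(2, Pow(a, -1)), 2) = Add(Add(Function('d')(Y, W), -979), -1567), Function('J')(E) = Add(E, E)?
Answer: Rational(23389, 471) ≈ 49.658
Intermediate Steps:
Function('J')(E) = Mul(2, E)
Function('d')(c, x) = Add(1, Mul(5, c)) (Function('d')(c, x) = Add(Mul(5, c), 1) = Add(1, Mul(5, c)))
a = Rational(-1, 1231) (a = Mul(2, Pow(Add(-2, Add(Add(Add(1, Mul(5, 17)), -979), -1567)), -1)) = Mul(2, Pow(Add(-2, Add(Add(Add(1, 85), -979), -1567)), -1)) = Mul(2, Pow(Add(-2, Add(Add(86, -979), -1567)), -1)) = Mul(2, Pow(Add(-2, Add(-893, -1567)), -1)) = Mul(2, Pow(Add(-2, -2460), -1)) = Mul(2, Pow(-2462, -1)) = Mul(2, Rational(-1, 2462)) = Rational(-1, 1231) ≈ -0.00081235)
Mul(Add(891, -3076), Pow(Add(Function('J')(Add(-3, Mul(-1, 19))), a), -1)) = Mul(Add(891, -3076), Pow(Add(Mul(2, Add(-3, Mul(-1, 19))), Rational(-1, 1231)), -1)) = Mul(-2185, Pow(Add(Mul(2, Add(-3, -19)), Rational(-1, 1231)), -1)) = Mul(-2185, Pow(Add(Mul(2, -22), Rational(-1, 1231)), -1)) = Mul(-2185, Pow(Add(-44, Rational(-1, 1231)), -1)) = Mul(-2185, Pow(Rational(-54165, 1231), -1)) = Mul(-2185, Rational(-1231, 54165)) = Rational(23389, 471)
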